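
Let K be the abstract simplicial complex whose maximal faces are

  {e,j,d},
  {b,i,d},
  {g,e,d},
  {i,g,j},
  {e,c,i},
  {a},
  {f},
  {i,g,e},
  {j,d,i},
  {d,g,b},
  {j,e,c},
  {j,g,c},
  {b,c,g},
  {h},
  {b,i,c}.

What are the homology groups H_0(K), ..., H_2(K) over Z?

K has 10 vertices, 18 edges, 12 triangles.
rank ∂_0 = 0, rank ∂_1 = 6 ⇒ b_0 = 10 − 0 − 6 = 4; all invariant factors of ∂_1 are 1 so no torsion. So H_0 ≅ Z^4.
rank ∂_1 = 6, rank ∂_2 = 12 ⇒ b_1 = 18 − 6 − 12 = 0; ∂_2 has invariant factor(s) [2] giving torsion. So H_1 ≅ Z/2.
rank ∂_2 = 12, rank ∂_3 = 0 ⇒ b_2 = 12 − 12 − 0 = 0. So H_2 ≅ 0.

H_0 = Z^4,  H_1 = Z/2,  H_2 = 0.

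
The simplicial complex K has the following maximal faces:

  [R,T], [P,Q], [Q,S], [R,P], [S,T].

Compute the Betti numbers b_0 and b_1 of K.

b_0 = 1, b_1 = 1.

Fix the vertex order P < Q < R < S < T and write every simplex with vertices in increasing order. Then dim K = 1 and the simplices of K are:

  0-simplices (5): P, Q, R, S, T
  1-simplices (5): PQ, PR, QS, RT, ST

giving chain groups C_0 ≅ Z^5, C_1 ≅ Z^5.

The boundary map ∂_1: C_1 → C_0 maps an edge to its endpoints' difference, ∂[p,q] = q − p.
As a 5×5 matrix over Z this has rank 4, with invariant factors (1,1,1,1).

Computing H_k = (kernel of ∂_k) / (image of ∂_{k+1}):

  H_0: rank C_0 − rank ∂_1 = 5 − 4 = 1, and the invariant factors of ∂_1 are all 1, so H_0 = Z.
  H_1: rank ker ∂_1 − rank ∂_2 = (5 − 4) − 0 = 1, and there is no ∂_2, so H_1 = Z.

Hence the Betti numbers are b_0 = 1, b_1 = 1.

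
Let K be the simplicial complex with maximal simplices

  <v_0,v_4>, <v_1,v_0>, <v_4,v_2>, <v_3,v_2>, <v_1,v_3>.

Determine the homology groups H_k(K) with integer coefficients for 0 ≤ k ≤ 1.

Fix the vertex order v_0 < v_1 < v_2 < v_3 < v_4 and write every simplex with vertices in increasing order. Then dim K = 1 and the simplices of K are:

  0-simplices (5): [v_0], [v_1], [v_2], [v_3], [v_4]
  1-simplices (5): [v_0,v_1], [v_0,v_4], [v_1,v_3], [v_2,v_3], [v_2,v_4]

Hence C_0 ≅ Z^5, C_1 ≅ Z^5.

The boundary map ∂_1: C_1 → C_0 is given by ∂[p,q] = [q] − [p]. For instance
  ∂[v_1,v_3] = [v_3] − [v_1].
The 5×5 boundary matrix has rank 4 and Smith normal form diag(1,1,1,1).

Now H_k = ker ∂_k / im ∂_{k+1}, so:

  H_0: rank C_0 − rank ∂_1 = 5 − 4 = 1, and the invariant factors of ∂_1 are all 1, so H_0 ≅ Z.
  H_1: rank ker ∂_1 − rank ∂_2 = (5 − 4) − 0 = 1, and there is no ∂_2, so H_1 ≅ Z.

H_0 = Z,  H_1 = Z.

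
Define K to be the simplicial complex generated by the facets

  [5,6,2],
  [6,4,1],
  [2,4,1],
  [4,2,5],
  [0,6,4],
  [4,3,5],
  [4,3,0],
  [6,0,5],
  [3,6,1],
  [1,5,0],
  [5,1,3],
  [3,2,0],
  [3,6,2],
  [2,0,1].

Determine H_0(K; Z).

H_0 ≅ Z.

Order the vertices as 0 < 1 < 2 < 3 < 4 < 5 < 6. Listing each simplex with vertices in this order, K has dimension 2 with simplices:

  0-simplices (7): [0], [1], [2], [3], [4], [5], [6]
  1-simplices (21): [0,1], [0,2], [0,3], [0,4], [0,5], [0,6], [1,2], [1,3], [1,4], [1,5], [1,6], [2,3], [2,4], [2,5], [2,6], [3,4], [3,5], [3,6], [4,5], [4,6], [5,6]
  2-simplices (14): [0,1,2], [0,1,5], [0,2,3], [0,3,4], [0,4,6], [0,5,6], [1,2,4], [1,3,5], [1,3,6], [1,4,6], [2,3,6], [2,4,5], [2,5,6], [3,4,5]

giving chain groups C_0 ≅ Z^7, C_1 ≅ Z^21, C_2 ≅ Z^14.

∂_1: C_1 → C_0 sends each edge [p,q] (with p < q) to q − p. For instance
  ∂[4,5] = [5] − [4].
This gives a 7×21 integer matrix of rank 6; reducing to Smith normal form yields diagonal entries (1,1,1,1,1,1).

The boundary map ∂_2: C_2 → C_1 acts by ∂[p,q,r] = [q,r] − [p,r] + [p,q]. For instance
  ∂[0,2,3] = [2,3] − [0,3] + [0,2],
  ∂[1,2,4] = [2,4] − [1,4] + [1,2].
As a 21×14 matrix over Z this has rank 13, with invariant factors (1,1,1,1,1,1,1,1,1,1,1,1,1).

Computing H_k = (kernel of ∂_k) / (image of ∂_{k+1}):

  H_0: rank C_0 − rank ∂_1 = 7 − 6 = 1, and the invariant factors of ∂_1 are all 1, so H_0 ≅ Z.

(K is a triangulation of the torus T^2.)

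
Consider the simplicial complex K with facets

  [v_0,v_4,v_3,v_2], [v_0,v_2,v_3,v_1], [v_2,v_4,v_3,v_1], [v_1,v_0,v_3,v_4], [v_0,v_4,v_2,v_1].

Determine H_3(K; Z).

H_3 ≅ Z.

K has 5 vertices, 10 edges, 10 triangles, 5 3-simplices.
rank ∂_3 = 4, rank ∂_4 = 0 ⇒ b_3 = 5 − 4 − 0 = 1. So H_3 ≅ Z.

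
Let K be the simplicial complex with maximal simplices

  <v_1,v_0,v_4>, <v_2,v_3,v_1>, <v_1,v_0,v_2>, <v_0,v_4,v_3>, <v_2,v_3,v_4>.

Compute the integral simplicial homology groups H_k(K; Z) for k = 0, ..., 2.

H_0 ≅ Z,  H_1 ≅ Z,  H_2 = 0.

Take the total order v_0 < v_1 < v_2 < v_3 < v_4 on the vertex set. Then K (dimension 2) consists of the simplices:

  0-simplices (5): [v_0], [v_1], [v_2], [v_3], [v_4]
  1-simplices (10): [v_0,v_1], [v_0,v_2], [v_0,v_3], [v_0,v_4], [v_1,v_2], [v_1,v_3], [v_1,v_4], [v_2,v_3], [v_2,v_4], [v_3,v_4]
  2-simplices (5): [v_0,v_1,v_2], [v_0,v_1,v_4], [v_0,v_3,v_4], [v_1,v_2,v_3], [v_2,v_3,v_4]

so the chain groups are C_0 ≅ Z^5, C_1 ≅ Z^10, C_2 ≅ Z^5.

The boundary map ∂_1: C_1 → C_0 maps an edge to its endpoints' difference, ∂[p,q] = q − p. For instance
  ∂[v_2,v_4] = [v_4] − [v_2].
The resulting 5×10 matrix has rank 4, and its Smith normal form has invariant factors (1,1,1,1).

Boundary ∂_2: C_2 → C_1 acts by ∂[p,q,r] = [q,r] − [p,r] + [p,q]. For instance
  ∂[v_0,v_1,v_2] = [v_1,v_2] − [v_0,v_2] + [v_0,v_1],
  ∂[v_0,v_3,v_4] = [v_3,v_4] − [v_0,v_4] + [v_0,v_3].
The resulting 10×5 matrix has rank 5, and its Smith normal form has invariant factors (1,1,1,1,1).

Now H_k = ker ∂_k / im ∂_{k+1}, so:

  H_0: rank C_0 − rank ∂_1 = 5 − 4 = 1, and the invariant factors of ∂_1 are all 1, so H_0 = Z.
  H_1: rank ker ∂_1 − rank ∂_2 = (10 − 4) − 5 = 1, and the invariant factors of ∂_2 are all 1, so H_1 = Z.
  H_2: rank ker ∂_2 − rank ∂_3 = (5 − 5) − 0 = 0, and there is no ∂_3, so H_2 = 0.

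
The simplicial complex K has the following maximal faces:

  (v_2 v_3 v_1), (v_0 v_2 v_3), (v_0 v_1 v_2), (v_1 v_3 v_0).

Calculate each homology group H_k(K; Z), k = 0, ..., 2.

Order the vertices as v_0 < v_1 < v_2 < v_3. Listing each simplex with vertices in this order, K has dimension 2 with simplices:

  0-simplices (4): [v_0], [v_1], [v_2], [v_3]
  1-simplices (6): [v_0,v_1], [v_0,v_2], [v_0,v_3], [v_1,v_2], [v_1,v_3], [v_2,v_3]
  2-simplices (4): [v_0,v_1,v_2], [v_0,v_1,v_3], [v_0,v_2,v_3], [v_1,v_2,v_3]

Hence C_0 ≅ Z^4, C_1 ≅ Z^6, C_2 ≅ Z^4.

∂_1: C_1 → C_0 is given by ∂[p,q] = [q] − [p]. For instance
  ∂[v_1,v_3] = [v_3] − [v_1].
The 4×6 boundary matrix has rank 3 and Smith normal form diag(1,1,1).

∂_2: C_2 → C_1 acts by ∂[p,q,r] = [q,r] − [p,r] + [p,q]. For instance
  ∂[v_0,v_1,v_2] = [v_1,v_2] − [v_0,v_2] + [v_0,v_1],
  ∂[v_0,v_1,v_3] = [v_1,v_3] − [v_0,v_3] + [v_0,v_1].
As a 6×4 matrix over Z this has rank 3, with invariant factors (1,1,1).

Reading off H_k = ker ∂_k / im ∂_{k+1}:

  H_0: rank C_0 − rank ∂_1 = 4 − 3 = 1, and the invariant factors of ∂_1 are all 1, so H_0 = Z.
  H_1: rank ker ∂_1 − rank ∂_2 = (6 − 3) − 3 = 0, and the invariant factors of ∂_2 are all 1, so H_1 = 0.
  H_2: rank ker ∂_2 − rank ∂_3 = (4 − 3) − 0 = 1, and there is no ∂_3, so H_2 = Z.

As a check, the Euler characteristic is 4 − 6 + 4 = 2, which agrees with 1 − 0 + 1 = 2.

H_0 ≅ Z,  H_1 = 0,  H_2 ≅ Z.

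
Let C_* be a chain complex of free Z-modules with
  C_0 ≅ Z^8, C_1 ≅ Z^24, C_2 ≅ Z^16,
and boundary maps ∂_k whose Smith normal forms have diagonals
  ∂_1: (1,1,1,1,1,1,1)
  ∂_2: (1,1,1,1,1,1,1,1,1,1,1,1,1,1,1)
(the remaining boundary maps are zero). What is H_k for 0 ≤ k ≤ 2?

H_0: b_0 = 8 − 0 − 7 = 1; torsion from ∂_1 factors > 1: none. So H_0 ≅ Z.
H_1: b_1 = 24 − 7 − 15 = 2; torsion from ∂_2 factors > 1: none. So H_1 ≅ Z^2.
H_2: b_2 = 16 − 15 − 0 = 1; torsion from ∂_3 factors > 1: none. So H_2 ≅ Z.

H_0 ≅ Z,  H_1 ≅ Z^2,  H_2 ≅ Z.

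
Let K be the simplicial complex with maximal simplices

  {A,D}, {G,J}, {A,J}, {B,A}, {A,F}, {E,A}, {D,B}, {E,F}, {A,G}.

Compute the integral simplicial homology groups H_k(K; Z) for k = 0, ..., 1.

Take the total order A < B < D < E < F < G < J on the vertex set. Then K (dimension 1) consists of the simplices:

  0-simplices (7): A, B, D, E, F, G, J
  1-simplices (9): AB, AD, AE, AF, AG, AJ, BD, EF, GJ

Hence C_0 ≅ Z^7, C_1 ≅ Z^9.

The boundary map ∂_1: C_1 → C_0 sends each edge [p,q] (with p < q) to q − p. For instance
  ∂AF = F − A.
The 7×9 boundary matrix has rank 6 and Smith normal form diag(1,1,1,1,1,1).

Now H_k = ker ∂_k / im ∂_{k+1}, so:

  H_0: rank C_0 − rank ∂_1 = 7 − 6 = 1, and the invariant factors of ∂_1 are all 1, so H_0 ≅ Z.
  H_1: rank ker ∂_1 − rank ∂_2 = (9 − 6) − 0 = 3, and there is no ∂_2, so H_1 ≅ Z^3.

H_0 = Z,  H_1 = Z^3.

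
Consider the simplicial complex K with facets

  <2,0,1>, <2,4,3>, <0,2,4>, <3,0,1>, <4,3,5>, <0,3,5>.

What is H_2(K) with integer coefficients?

H_2 = 0.

Order the vertices as 0 < 1 < 2 < 3 < 4 < 5. Listing each simplex with vertices in this order, K has dimension 2 with simplices:

  0-simplices (6): [0], [1], [2], [3], [4], [5]
  1-simplices (12): [0,1], [0,2], [0,3], [0,4], [0,5], [1,2], [1,3], [2,3], [2,4], [3,4], [3,5], [4,5]
  2-simplices (6): [0,1,2], [0,1,3], [0,2,4], [0,3,5], [2,3,4], [3,4,5]

Hence C_0 ≅ Z^6, C_1 ≅ Z^12, C_2 ≅ Z^6.

∂_1: C_1 → C_0 is given by ∂[p,q] = [q] − [p].
The resulting 6×12 matrix has rank 5, and its Smith normal form has invariant factors (1,1,1,1,1).

∂_2: C_2 → C_1 acts by ∂[p,q,r] = [q,r] − [p,r] + [p,q]. For instance
  ∂[2,3,4] = [3,4] − [2,4] + [2,3],
  ∂[3,4,5] = [4,5] − [3,5] + [3,4].
As a 12×6 matrix over Z this has rank 6, with invariant factors (1,1,1,1,1,1).

Reading off H_k = ker ∂_k / im ∂_{k+1}:

  H_2: rank ker ∂_2 − rank ∂_3 = (6 − 6) − 0 = 0, and there is no ∂_3, so H_2 = 0.

(K is a triangulation of the cylinder S^1 x I.)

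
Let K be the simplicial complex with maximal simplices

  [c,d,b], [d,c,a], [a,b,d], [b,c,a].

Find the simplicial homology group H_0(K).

Order the vertices as a < b < c < d. Listing each simplex with vertices in this order, K has dimension 2 with simplices:

  0-simplices (4): a, b, c, d
  1-simplices (6): ab, ac, ad, bc, bd, cd
  2-simplices (4): abc, abd, acd, bcd

Hence C_0 ≅ Z^4, C_1 ≅ Z^6, C_2 ≅ Z^4.

Boundary ∂_1: C_1 → C_0 is given by ∂[p,q] = [q] − [p]. For instance
  ∂bd = d − b.
This gives a 4×6 integer matrix of rank 3; reducing to Smith normal form yields diagonal entries (1,1,1).

The boundary map ∂_2: C_2 → C_1 acts by ∂[p,q,r] = [q,r] − [p,r] + [p,q]. For instance
  ∂bcd = cd − bd + bc,
  ∂acd = cd − ad + ac.
As a 6×4 matrix over Z this has rank 3, with invariant factors (1,1,1).

Computing H_k = (kernel of ∂_k) / (image of ∂_{k+1}):

  H_0: rank C_0 − rank ∂_1 = 4 − 3 = 1, and the invariant factors of ∂_1 are all 1, so H_0 ≅ Z.

H_0 = Z.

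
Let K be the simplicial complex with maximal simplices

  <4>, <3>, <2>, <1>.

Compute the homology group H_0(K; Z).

H_0 ≅ Z^4.

We work with the vertex ordering 1 < 2 < 3 < 4. The simplices of K, each written with vertices in increasing order, are:

  0-simplices (4): [1], [2], [3], [4]

Hence C_0 ≅ Z^4.

Now H_k = ker ∂_k / im ∂_{k+1}, so:

  H_0: rank C_0 − rank ∂_1 = 4 − 0 = 4, and there is no ∂_1, so H_0 ≅ Z^4.

(K is a triangulation of a set of 4 points.)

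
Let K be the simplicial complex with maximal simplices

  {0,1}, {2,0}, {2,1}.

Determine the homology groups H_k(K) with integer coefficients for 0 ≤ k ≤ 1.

Order the vertices as 0 < 1 < 2. Listing each simplex with vertices in this order, K has dimension 1 with simplices:

  0-simplices (3): [0], [1], [2]
  1-simplices (3): [0,1], [0,2], [1,2]

Hence C_0 ≅ Z^3, C_1 ≅ Z^3.

∂_1: C_1 → C_0 sends each edge [p,q] (with p < q) to q − p. For instance
  ∂[0,2] = [2] − [0].
The resulting 3×3 matrix has rank 2, and its Smith normal form has invariant factors (1,1).

From H_k ≅ ker(∂_k) / im(∂_{k+1}) we obtain:

  H_0: rank C_0 − rank ∂_1 = 3 − 2 = 1, and the invariant factors of ∂_1 are all 1, so H_0 = Z.
  H_1: rank ker ∂_1 − rank ∂_2 = (3 − 2) − 0 = 1, and there is no ∂_2, so H_1 = Z.

As a check, the Euler characteristic is 3 − 3 = 0, which agrees with 1 − 1 = 0.

H_0 = Z,  H_1 = Z.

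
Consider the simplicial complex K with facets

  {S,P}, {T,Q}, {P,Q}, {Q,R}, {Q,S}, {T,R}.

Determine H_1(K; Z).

Fix the vertex order P < Q < R < S < T and write every simplex with vertices in increasing order. Then dim K = 1 and the simplices of K are:

  0-simplices (5): P, Q, R, S, T
  1-simplices (6): PQ, PS, QR, QS, QT, RT

so the chain groups are C_0 ≅ Z^5, C_1 ≅ Z^6.

∂_1: C_1 → C_0 is given by ∂[p,q] = [q] − [p]. For instance
  ∂PQ = Q − P.
The resulting 5×6 matrix has rank 4, and its Smith normal form has invariant factors (1,1,1,1).

Now H_k = ker ∂_k / im ∂_{k+1}, so:

  H_1: rank ker ∂_1 − rank ∂_2 = (6 − 4) − 0 = 2, and there is no ∂_2, so H_1 = Z^2.

(K is a triangulation of a wedge of 2 circles.)

H_1 = Z^2.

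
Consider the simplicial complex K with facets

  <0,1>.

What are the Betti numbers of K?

Order the vertices as 0 < 1. Listing each simplex with vertices in this order, K has dimension 1 with simplices:

  0-simplices (2): [0], [1]
  1-simplices (1): [0,1]

giving chain groups C_0 ≅ Z^2, C_1 ≅ Z^1.

Boundary ∂_1: C_1 → C_0 maps an edge to its endpoints' difference, ∂[p,q] = q − p. For instance
  ∂[0,1] = [1] − [0].
The 2×1 boundary matrix has rank 1 and Smith normal form diag(1).

From H_k ≅ ker(∂_k) / im(∂_{k+1}) we obtain:

  H_0: rank C_0 − rank ∂_1 = 2 − 1 = 1, and the invariant factors of ∂_1 are all 1, so H_0 ≅ Z.
  H_1: rank ker ∂_1 − rank ∂_2 = (1 − 1) − 0 = 0, and there is no ∂_2, so H_1 ≅ 0.

As a check, the Euler characteristic is 2 − 1 = 1, which agrees with 1 − 0 = 1.

Hence the Betti numbers are b_0 = 1, b_1 = 0.

b_0 = 1, b_1 = 0.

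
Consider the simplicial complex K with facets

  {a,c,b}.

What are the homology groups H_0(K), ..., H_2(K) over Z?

Take the total order a < b < c on the vertex set. Then K (dimension 2) consists of the simplices:

  0-simplices (3): a, b, c
  1-simplices (3): ab, ac, bc
  2-simplices (1): abc

Hence C_0 ≅ Z^3, C_1 ≅ Z^3, C_2 ≅ Z^1.

The boundary map ∂_1: C_1 → C_0 maps an edge to its endpoints' difference, ∂[p,q] = q − p. For instance
  ∂bc = c − b.
The 3×3 boundary matrix has rank 2 and Smith normal form diag(1,1).

The boundary map ∂_2: C_2 → C_1 acts by ∂[p,q,r] = [q,r] − [p,r] + [p,q]. For instance
  ∂abc = bc − ac + ab.
As a 3×1 matrix over Z this has rank 1, with invariant factors (1).

Now H_k = ker ∂_k / im ∂_{k+1}, so:

  H_0: rank C_0 − rank ∂_1 = 3 − 2 = 1, and the invariant factors of ∂_1 are all 1, so H_0 ≅ Z.
  H_1: rank ker ∂_1 − rank ∂_2 = (3 − 2) − 1 = 0, and the invariant factors of ∂_2 are all 1, so H_1 ≅ 0.
  H_2: rank ker ∂_2 − rank ∂_3 = (1 − 1) − 0 = 0, and there is no ∂_3, so H_2 ≅ 0.

As a check, the Euler characteristic is 3 − 3 + 1 = 1, which agrees with 1 − 0 + 0 = 1.

H_0 = Z,  H_1 = 0,  H_2 = 0.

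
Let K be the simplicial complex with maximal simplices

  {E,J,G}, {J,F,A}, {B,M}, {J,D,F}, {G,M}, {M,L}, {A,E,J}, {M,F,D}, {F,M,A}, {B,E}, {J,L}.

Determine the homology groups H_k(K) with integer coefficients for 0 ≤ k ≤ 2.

H_0 = Z,  H_1 = Z^3,  H_2 = 0.

Fix the vertex order A < B < D < E < F < G < J < L < M and write every simplex with vertices in increasing order. Then dim K = 2 and the simplices of K are:

  0-simplices (9): A, B, D, E, F, G, J, L, M
  1-simplices (17): AE, AF, AJ, AM, BE, BM, DF, DJ, DM, EG, EJ, FJ, FM, GJ, GM, JL, LM
  2-simplices (6): AEJ, AFJ, AFM, DFJ, DFM, EGJ

so the chain groups are C_0 ≅ Z^9, C_1 ≅ Z^17, C_2 ≅ Z^6.

∂_1: C_1 → C_0 maps an edge to its endpoints' difference, ∂[p,q] = q − p.
As a 9×17 matrix over Z this has rank 8, with invariant factors (1,1,1,1,1,1,1,1).

Boundary ∂_2: C_2 → C_1 maps a triangle to the signed sum of its edges. For instance
  ∂AFM = FM − AM + AF,
  ∂AEJ = EJ − AJ + AE.
This gives a 17×6 integer matrix of rank 6; reducing to Smith normal form yields diagonal entries (1,1,1,1,1,1).

Reading off H_k = ker ∂_k / im ∂_{k+1}:

  H_0: rank C_0 − rank ∂_1 = 9 − 8 = 1, and the invariant factors of ∂_1 are all 1, so H_0 = Z.
  H_1: rank ker ∂_1 − rank ∂_2 = (17 − 8) − 6 = 3, and the invariant factors of ∂_2 are all 1, so H_1 = Z^3.
  H_2: rank ker ∂_2 − rank ∂_3 = (6 − 6) − 0 = 0, and there is no ∂_3, so H_2 = 0.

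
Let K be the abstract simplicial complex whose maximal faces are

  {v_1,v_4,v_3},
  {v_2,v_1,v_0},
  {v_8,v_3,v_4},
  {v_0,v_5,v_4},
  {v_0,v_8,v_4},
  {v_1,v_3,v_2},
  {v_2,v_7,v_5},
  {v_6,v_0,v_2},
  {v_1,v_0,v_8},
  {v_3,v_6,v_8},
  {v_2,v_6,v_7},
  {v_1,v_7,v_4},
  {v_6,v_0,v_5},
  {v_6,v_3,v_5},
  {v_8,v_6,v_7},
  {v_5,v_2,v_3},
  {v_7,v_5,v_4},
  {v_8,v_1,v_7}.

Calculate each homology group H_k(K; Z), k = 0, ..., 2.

Fix the vertex order v_0 < v_1 < v_2 < v_3 < v_4 < v_5 < v_6 < v_7 < v_8 and write every simplex with vertices in increasing order. Then dim K = 2 and the simplices of K are:

  0-simplices (9): [v_0], [v_1], [v_2], [v_3], [v_4], [v_5], [v_6], [v_7], [v_8]
  1-simplices (27): (27 of them)
  2-simplices (18): (18 of them)

giving chain groups C_0 ≅ Z^9, C_1 ≅ Z^27, C_2 ≅ Z^18.

Boundary ∂_1: C_1 → C_0 maps an edge to its endpoints' difference, ∂[p,q] = q − p. For instance
  ∂[v_5,v_7] = [v_7] − [v_5].
The resulting 9×27 matrix has rank 8, and its Smith normal form has invariant factors (1,1,1,1,1,1,1,1).

The boundary map ∂_2: C_2 → C_1 maps a triangle to the signed sum of its edges. For instance
  ∂[v_2,v_6,v_7] = [v_6,v_7] − [v_2,v_7] + [v_2,v_6],
  ∂[v_1,v_3,v_4] = [v_3,v_4] − [v_1,v_4] + [v_1,v_3].
The 27×18 boundary matrix has rank 18 and Smith normal form diag(1,1,1,1,1,1,1,1,1,1,1,1,1,1,1,1,1,2).

Now H_k = ker ∂_k / im ∂_{k+1}, so:

  H_0: rank C_0 − rank ∂_1 = 9 − 8 = 1, and the invariant factors of ∂_1 are all 1, so H_0 ≅ Z.
  H_1: rank ker ∂_1 − rank ∂_2 = (27 − 8) − 18 = 1, and ∂_2 has invariant factor 2 > 1, so H_1 ≅ Z ⊕ Z/2Z.
  H_2: rank ker ∂_2 − rank ∂_3 = (18 − 18) − 0 = 0, and there is no ∂_3, so H_2 ≅ 0.

(K is a triangulation of the Klein bottle.)

H_0 ≅ Z,  H_1 ≅ Z ⊕ Z/2Z,  H_2 = 0.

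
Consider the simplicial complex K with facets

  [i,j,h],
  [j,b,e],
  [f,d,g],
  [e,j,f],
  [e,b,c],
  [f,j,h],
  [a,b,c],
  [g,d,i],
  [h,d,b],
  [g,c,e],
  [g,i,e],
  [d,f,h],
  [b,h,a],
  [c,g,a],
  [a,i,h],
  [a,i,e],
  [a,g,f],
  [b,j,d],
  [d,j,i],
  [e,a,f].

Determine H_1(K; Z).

Fix the vertex order a < b < c < d < e < f < g < h < i < j and write every simplex with vertices in increasing order. Then dim K = 2 and the simplices of K are:

  0-simplices (10): a, b, c, d, e, f, g, h, i, j
  1-simplices (30): ab, ac, ae, af, ag, ah, ai, bc, bd, be, bh, bj, ce, cg, df, dg, dh, di, dj, ef, eg, ei, ej, fg, fh, fj, gi, hi, hj, ij
  2-simplices (20): abc, abh, acg, aef, aei, afg, ahi, bce, bdh, bdj, bej, ceg, dfg, dfh, dgi, dij, efj, egi, fhj, hij

so the chain groups are C_0 ≅ Z^10, C_1 ≅ Z^30, C_2 ≅ Z^20.

Boundary ∂_1: C_1 → C_0 sends each edge [p,q] (with p < q) to q − p.
As a 10×30 matrix over Z this has rank 9, with invariant factors (1,1,1,1,1,1,1,1,1).

Boundary ∂_2: C_2 → C_1 sends each 2-simplex [p,q,r] to [q,r] − [p,r] + [p,q]. For instance
  ∂afg = fg − ag + af,
  ∂bdj = dj − bj + bd.
This gives a 30×20 integer matrix of rank 20; reducing to Smith normal form yields diagonal entries (1,1,1,1,1,1,1,1,1,1,1,1,1,1,1,1,1,1,1,2).

Computing H_k = (kernel of ∂_k) / (image of ∂_{k+1}):

  H_1: rank ker ∂_1 − rank ∂_2 = (30 − 9) − 20 = 1, and ∂_2 has invariant factor 2 > 1, so H_1 ≅ Z ⊕ Z/2.

H_1 = Z ⊕ Z/2.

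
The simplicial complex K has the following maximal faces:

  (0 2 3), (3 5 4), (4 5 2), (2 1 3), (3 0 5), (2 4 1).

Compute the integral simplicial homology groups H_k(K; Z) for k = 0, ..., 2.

Order the vertices as 0 < 1 < 2 < 3 < 4 < 5. Listing each simplex with vertices in this order, K has dimension 2 with simplices:

  0-simplices (6): [0], [1], [2], [3], [4], [5]
  1-simplices (12): [0,2], [0,3], [0,5], [1,2], [1,3], [1,4], [2,3], [2,4], [2,5], [3,4], [3,5], [4,5]
  2-simplices (6): [0,2,3], [0,3,5], [1,2,3], [1,2,4], [2,4,5], [3,4,5]

so the chain groups are C_0 ≅ Z^6, C_1 ≅ Z^12, C_2 ≅ Z^6.

The boundary map ∂_1: C_1 → C_0 is given by ∂[p,q] = [q] − [p]. For instance
  ∂[3,4] = [4] − [3].
As a 6×12 matrix over Z this has rank 5, with invariant factors (1,1,1,1,1).

The boundary map ∂_2: C_2 → C_1 acts by ∂[p,q,r] = [q,r] − [p,r] + [p,q]. For instance
  ∂[3,4,5] = [4,5] − [3,5] + [3,4],
  ∂[0,2,3] = [2,3] − [0,3] + [0,2].
This gives a 12×6 integer matrix of rank 6; reducing to Smith normal form yields diagonal entries (1,1,1,1,1,1).

Reading off H_k = ker ∂_k / im ∂_{k+1}:

  H_0: rank C_0 − rank ∂_1 = 6 − 5 = 1, and the invariant factors of ∂_1 are all 1, so H_0 = Z.
  H_1: rank ker ∂_1 − rank ∂_2 = (12 − 5) − 6 = 1, and the invariant factors of ∂_2 are all 1, so H_1 = Z.
  H_2: rank ker ∂_2 − rank ∂_3 = (6 − 6) − 0 = 0, and there is no ∂_3, so H_2 = 0.

As a check, the Euler characteristic is 6 − 12 + 6 = 0, which agrees with 1 − 1 + 0 = 0.
(K is a triangulation of the cylinder S^1 x I.)

H_0 ≅ Z,  H_1 ≅ Z,  H_2 = 0.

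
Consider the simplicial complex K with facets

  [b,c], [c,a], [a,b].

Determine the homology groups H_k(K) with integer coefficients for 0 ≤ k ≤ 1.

Fix the vertex order a < b < c and write every simplex with vertices in increasing order. Then dim K = 1 and the simplices of K are:

  0-simplices (3): a, b, c
  1-simplices (3): ab, ac, bc

Hence C_0 ≅ Z^3, C_1 ≅ Z^3.

The boundary map ∂_1: C_1 → C_0 sends each edge [p,q] (with p < q) to q − p.
The 3×3 boundary matrix has rank 2 and Smith normal form diag(1,1).

Reading off H_k = ker ∂_k / im ∂_{k+1}:

  H_0: rank C_0 − rank ∂_1 = 3 − 2 = 1, and the invariant factors of ∂_1 are all 1, so H_0 = Z.
  H_1: rank ker ∂_1 − rank ∂_2 = (3 − 2) − 0 = 1, and there is no ∂_2, so H_1 = Z.

As a check, the Euler characteristic is 3 − 3 = 0, which agrees with 1 − 1 = 0.

H_0 ≅ Z,  H_1 ≅ Z.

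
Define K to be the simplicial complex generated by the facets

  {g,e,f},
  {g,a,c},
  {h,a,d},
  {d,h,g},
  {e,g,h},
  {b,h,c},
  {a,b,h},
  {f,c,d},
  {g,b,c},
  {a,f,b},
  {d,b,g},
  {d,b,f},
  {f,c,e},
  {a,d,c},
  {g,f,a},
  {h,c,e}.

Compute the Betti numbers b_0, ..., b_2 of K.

b_0 = 1, b_1 = 2, b_2 = 1.

K has 8 vertices, 24 edges, 16 triangles.
rank ∂_0 = 0, rank ∂_1 = 7 ⇒ b_0 = 8 − 0 − 7 = 1; all invariant factors of ∂_1 are 1 so no torsion. So H_0 ≅ Z.
rank ∂_1 = 7, rank ∂_2 = 15 ⇒ b_1 = 24 − 7 − 15 = 2; all invariant factors of ∂_2 are 1 so no torsion. So H_1 ≅ Z^2.
rank ∂_2 = 15, rank ∂_3 = 0 ⇒ b_2 = 16 − 15 − 0 = 1. So H_2 ≅ Z.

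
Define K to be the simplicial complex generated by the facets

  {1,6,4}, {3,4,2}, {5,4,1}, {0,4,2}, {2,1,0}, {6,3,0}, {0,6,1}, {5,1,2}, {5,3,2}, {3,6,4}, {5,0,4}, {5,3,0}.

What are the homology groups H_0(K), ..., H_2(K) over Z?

Take the total order 0 < 1 < 2 < 3 < 4 < 5 < 6 on the vertex set. Then K (dimension 2) consists of the simplices:

  0-simplices (7): [0], [1], [2], [3], [4], [5], [6]
  1-simplices (18): [0,1], [0,2], [0,3], [0,4], [0,5], [0,6], [1,2], [1,4], [1,5], [1,6], [2,3], [2,4], [2,5], [3,4], [3,5], [3,6], [4,5], [4,6]
  2-simplices (12): [0,1,2], [0,1,6], [0,2,4], [0,3,5], [0,3,6], [0,4,5], [1,2,5], [1,4,5], [1,4,6], [2,3,4], [2,3,5], [3,4,6]

Hence C_0 ≅ Z^7, C_1 ≅ Z^18, C_2 ≅ Z^12.

The boundary map ∂_1: C_1 → C_0 is given by ∂[p,q] = [q] − [p]. For instance
  ∂[2,4] = [4] − [2].
The 7×18 boundary matrix has rank 6 and Smith normal form diag(1,1,1,1,1,1).

The boundary map ∂_2: C_2 → C_1 acts by ∂[p,q,r] = [q,r] − [p,r] + [p,q]. For instance
  ∂[0,2,4] = [2,4] − [0,4] + [0,2],
  ∂[2,3,5] = [3,5] − [2,5] + [2,3].
As a 18×12 matrix over Z this has rank 12, with invariant factors (1,1,1,1,1,1,1,1,1,1,1,2).

Computing H_k = (kernel of ∂_k) / (image of ∂_{k+1}):

  H_0: rank C_0 − rank ∂_1 = 7 − 6 = 1, and the invariant factors of ∂_1 are all 1, so H_0 = Z.
  H_1: rank ker ∂_1 − rank ∂_2 = (18 − 6) − 12 = 0, and ∂_2 has invariant factor 2 > 1, so H_1 = Z/2.
  H_2: rank ker ∂_2 − rank ∂_3 = (12 − 12) − 0 = 0, and there is no ∂_3, so H_2 = 0.

As a check, the Euler characteristic is 7 − 18 + 12 = 1, which agrees with 1 − 0 + 0 = 1.
(K is a triangulation of the real projective plane RP^2.)

H_0 ≅ Z,  H_1 ≅ Z/2,  H_2 = 0.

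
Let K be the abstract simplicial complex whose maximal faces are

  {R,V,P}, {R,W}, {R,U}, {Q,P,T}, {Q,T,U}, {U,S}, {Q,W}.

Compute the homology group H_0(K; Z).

H_0 ≅ Z.

Take the total order P < Q < R < S < T < U < V < W on the vertex set. Then K (dimension 2) consists of the simplices:

  0-simplices (8): P, Q, R, S, T, U, V, W
  1-simplices (12): PQ, PR, PT, PV, QT, QU, QW, RU, RV, RW, SU, TU
  2-simplices (3): PQT, PRV, QTU

Hence C_0 ≅ Z^8, C_1 ≅ Z^12, C_2 ≅ Z^3.

The boundary map ∂_1: C_1 → C_0 sends each edge [p,q] (with p < q) to q − p.
As a 8×12 matrix over Z this has rank 7, with invariant factors (1,1,1,1,1,1,1).

Boundary ∂_2: C_2 → C_1 sends each 2-simplex [p,q,r] to [q,r] − [p,r] + [p,q]. For instance
  ∂PRV = RV − PV + PR,
  ∂QTU = TU − QU + QT.
The 12×3 boundary matrix has rank 3 and Smith normal form diag(1,1,1).

From H_k ≅ ker(∂_k) / im(∂_{k+1}) we obtain:

  H_0: rank C_0 − rank ∂_1 = 8 − 7 = 1, and the invariant factors of ∂_1 are all 1, so H_0 ≅ Z.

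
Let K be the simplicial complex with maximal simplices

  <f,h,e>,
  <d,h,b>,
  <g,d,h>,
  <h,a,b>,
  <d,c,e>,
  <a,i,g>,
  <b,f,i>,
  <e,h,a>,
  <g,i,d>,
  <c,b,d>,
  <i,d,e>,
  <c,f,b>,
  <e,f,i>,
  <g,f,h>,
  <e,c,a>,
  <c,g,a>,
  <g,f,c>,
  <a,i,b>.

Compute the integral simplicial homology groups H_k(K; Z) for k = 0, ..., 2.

H_0 ≅ Z,  H_1 ≅ Z^2,  H_2 ≅ Z.

We work with the vertex ordering a < b < c < d < e < f < g < h < i. The simplices of K, each written with vertices in increasing order, are:

  0-simplices (9): a, b, c, d, e, f, g, h, i
  1-simplices (27): ab, ac, ae, ag, ah, ai, bc, bd, bf, bh, bi, cd, ce, cf, cg, de, dg, dh, di, ef, eh, ei, fg, fh, fi, gh, gi
  2-simplices (18): abh, abi, ace, acg, aeh, agi, bcd, bcf, bdh, bfi, cde, cfg, dei, dgh, dgi, efh, efi, fgh

Hence C_0 ≅ Z^9, C_1 ≅ Z^27, C_2 ≅ Z^18.

The boundary map ∂_1: C_1 → C_0 is given by ∂[p,q] = [q] − [p].
The 9×27 boundary matrix has rank 8 and Smith normal form diag(1,1,1,1,1,1,1,1).

∂_2: C_2 → C_1 acts by ∂[p,q,r] = [q,r] − [p,r] + [p,q]. For instance
  ∂efh = fh − eh + ef,
  ∂bfi = fi − bi + bf.
The resulting 27×18 matrix has rank 17, and its Smith normal form has invariant factors (1,1,1,1,1,1,1,1,1,1,1,1,1,1,1,1,1).

Now H_k = ker ∂_k / im ∂_{k+1}, so:

  H_0: rank C_0 − rank ∂_1 = 9 − 8 = 1, and the invariant factors of ∂_1 are all 1, so H_0 = Z.
  H_1: rank ker ∂_1 − rank ∂_2 = (27 − 8) − 17 = 2, and the invariant factors of ∂_2 are all 1, so H_1 = Z^2.
  H_2: rank ker ∂_2 − rank ∂_3 = (18 − 17) − 0 = 1, and there is no ∂_3, so H_2 = Z.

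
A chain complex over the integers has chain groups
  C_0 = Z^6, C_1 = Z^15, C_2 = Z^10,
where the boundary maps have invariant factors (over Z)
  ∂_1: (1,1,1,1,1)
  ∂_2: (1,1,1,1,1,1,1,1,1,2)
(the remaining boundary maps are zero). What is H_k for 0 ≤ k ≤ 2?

H_0: b_0 = 6 − 0 − 5 = 1; torsion from ∂_1 factors > 1: none. So H_0 ≅ Z.
H_1: b_1 = 15 − 5 − 10 = 0; torsion from ∂_2 factors > 1: [2]. So H_1 ≅ Z/2Z.
H_2: b_2 = 10 − 10 − 0 = 0; torsion from ∂_3 factors > 1: none. So H_2 ≅ 0.

H_0 ≅ Z,  H_1 ≅ Z/2Z,  H_2 = 0.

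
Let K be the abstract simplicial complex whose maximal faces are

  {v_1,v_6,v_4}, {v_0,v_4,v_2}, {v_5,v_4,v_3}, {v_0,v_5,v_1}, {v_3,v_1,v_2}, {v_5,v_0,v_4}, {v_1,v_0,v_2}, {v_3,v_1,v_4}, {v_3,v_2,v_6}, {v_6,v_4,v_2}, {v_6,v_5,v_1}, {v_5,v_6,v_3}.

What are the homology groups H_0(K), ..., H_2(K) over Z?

H_0 = Z,  H_1 = Z_2,  H_2 = 0.

Fix the vertex order v_0 < v_1 < v_2 < v_3 < v_4 < v_5 < v_6 and write every simplex with vertices in increasing order. Then dim K = 2 and the simplices of K are:

  0-simplices (7): [v_0], [v_1], [v_2], [v_3], [v_4], [v_5], [v_6]
  1-simplices (18): (18 of them)
  2-simplices (12): (12 of them)

so the chain groups are C_0 ≅ Z^7, C_1 ≅ Z^18, C_2 ≅ Z^12.

The boundary map ∂_1: C_1 → C_0 is given by ∂[p,q] = [q] − [p]. For instance
  ∂[v_1,v_4] = [v_4] − [v_1].
As a 7×18 matrix over Z this has rank 6, with invariant factors (1,1,1,1,1,1).

∂_2: C_2 → C_1 acts by ∂[p,q,r] = [q,r] − [p,r] + [p,q]. For instance
  ∂[v_0,v_1,v_2] = [v_1,v_2] − [v_0,v_2] + [v_0,v_1],
  ∂[v_2,v_3,v_6] = [v_3,v_6] − [v_2,v_6] + [v_2,v_3].
The resulting 18×12 matrix has rank 12, and its Smith normal form has invariant factors (1,1,1,1,1,1,1,1,1,1,1,2).

Now H_k = ker ∂_k / im ∂_{k+1}, so:

  H_0: rank C_0 − rank ∂_1 = 7 − 6 = 1, and the invariant factors of ∂_1 are all 1, so H_0 ≅ Z.
  H_1: rank ker ∂_1 − rank ∂_2 = (18 − 6) − 12 = 0, and ∂_2 has invariant factor 2 > 1, so H_1 ≅ Z_2.
  H_2: rank ker ∂_2 − rank ∂_3 = (12 − 12) − 0 = 0, and there is no ∂_3, so H_2 ≅ 0.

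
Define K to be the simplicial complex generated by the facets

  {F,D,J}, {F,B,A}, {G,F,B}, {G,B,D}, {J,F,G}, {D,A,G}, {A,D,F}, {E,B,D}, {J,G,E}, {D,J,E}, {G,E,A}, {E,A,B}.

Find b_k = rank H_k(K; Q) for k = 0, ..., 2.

b_0 = 1, b_1 = 0, b_2 = 0.

We work with the vertex ordering A < B < D < E < F < G < J. The simplices of K, each written with vertices in increasing order, are:

  0-simplices (7): A, B, D, E, F, G, J
  1-simplices (18): AB, AD, AE, AF, AG, BD, BE, BF, BG, DE, DF, DG, DJ, EG, EJ, FG, FJ, GJ
  2-simplices (12): ABE, ABF, ADF, ADG, AEG, BDE, BDG, BFG, DEJ, DFJ, EGJ, FGJ

so the chain groups are C_0 ≅ Z^7, C_1 ≅ Z^18, C_2 ≅ Z^12.

∂_1: C_1 → C_0 is given by ∂[p,q] = [q] − [p]. For instance
  ∂DE = E − D.
The resulting 7×18 matrix has rank 6, and its Smith normal form has invariant factors (1,1,1,1,1,1).

The boundary map ∂_2: C_2 → C_1 maps a triangle to the signed sum of its edges. For instance
  ∂ABE = BE − AE + AB,
  ∂AEG = EG − AG + AE.
This gives a 18×12 integer matrix of rank 12; reducing to Smith normal form yields diagonal entries (1,1,1,1,1,1,1,1,1,1,1,2).

From H_k ≅ ker(∂_k) / im(∂_{k+1}) we obtain:

  H_0: rank C_0 − rank ∂_1 = 7 − 6 = 1, and the invariant factors of ∂_1 are all 1, so H_0 ≅ Z.
  H_1: rank ker ∂_1 − rank ∂_2 = (18 − 6) − 12 = 0, and ∂_2 has invariant factor 2 > 1, so H_1 ≅ Z/2.
  H_2: rank ker ∂_2 − rank ∂_3 = (12 − 12) − 0 = 0, and there is no ∂_3, so H_2 ≅ 0.

(K is a triangulation of the real projective plane RP^2.)

Hence the Betti numbers are b_0 = 1, b_1 = 0, b_2 = 0.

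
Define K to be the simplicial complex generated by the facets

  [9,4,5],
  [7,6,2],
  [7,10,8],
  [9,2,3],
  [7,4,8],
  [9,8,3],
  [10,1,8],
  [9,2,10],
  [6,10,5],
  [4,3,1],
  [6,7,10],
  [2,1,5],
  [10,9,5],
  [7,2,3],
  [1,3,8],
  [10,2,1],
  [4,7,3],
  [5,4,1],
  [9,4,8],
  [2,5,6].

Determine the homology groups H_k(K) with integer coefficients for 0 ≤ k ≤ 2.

H_0 = Z,  H_1 = Z ⊕ Z_2,  H_2 = 0.

Order the vertices as 1 < 2 < 3 < 4 < 5 < 6 < 7 < 8 < 9 < 10. Listing each simplex with vertices in this order, K has dimension 2 with simplices:

  0-simplices (10): [1], [2], [3], [4], [5], [6], [7], [8], [9], [10]
  1-simplices (30): (30 of them)
  2-simplices (20): (20 of them)

Hence C_0 ≅ Z^10, C_1 ≅ Z^30, C_2 ≅ Z^20.

∂_1: C_1 → C_0 maps an edge to its endpoints' difference, ∂[p,q] = q − p.
The 10×30 boundary matrix has rank 9 and Smith normal form diag(1,1,1,1,1,1,1,1,1).

The boundary map ∂_2: C_2 → C_1 acts by ∂[p,q,r] = [q,r] − [p,r] + [p,q]. For instance
  ∂[1,2,5] = [2,5] − [1,5] + [1,2],
  ∂[4,5,9] = [5,9] − [4,9] + [4,5].
As a 30×20 matrix over Z this has rank 20, with invariant factors (1,1,1,1,1,1,1,1,1,1,1,1,1,1,1,1,1,1,1,2).

Reading off H_k = ker ∂_k / im ∂_{k+1}:

  H_0: rank C_0 − rank ∂_1 = 10 − 9 = 1, and the invariant factors of ∂_1 are all 1, so H_0 = Z.
  H_1: rank ker ∂_1 − rank ∂_2 = (30 − 9) − 20 = 1, and ∂_2 has invariant factor 2 > 1, so H_1 = Z ⊕ Z_2.
  H_2: rank ker ∂_2 − rank ∂_3 = (20 − 20) − 0 = 0, and there is no ∂_3, so H_2 = 0.

(K is a triangulation of the Klein bottle.)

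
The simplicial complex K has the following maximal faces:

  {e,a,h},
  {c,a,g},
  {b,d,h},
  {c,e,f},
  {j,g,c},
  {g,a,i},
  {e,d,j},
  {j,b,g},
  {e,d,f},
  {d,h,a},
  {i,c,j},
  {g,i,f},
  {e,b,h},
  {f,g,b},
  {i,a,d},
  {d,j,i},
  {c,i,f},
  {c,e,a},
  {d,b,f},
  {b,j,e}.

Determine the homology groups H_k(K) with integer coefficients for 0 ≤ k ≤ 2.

H_0 ≅ Z,  H_1 ≅ Z × Z/2,  H_2 = 0.

K has 10 vertices, 30 edges, 20 triangles.
rank ∂_0 = 0, rank ∂_1 = 9 ⇒ b_0 = 10 − 0 − 9 = 1; all invariant factors of ∂_1 are 1 so no torsion. So H_0 ≅ Z.
rank ∂_1 = 9, rank ∂_2 = 20 ⇒ b_1 = 30 − 9 − 20 = 1; ∂_2 has invariant factor(s) [2] giving torsion. So H_1 ≅ Z × Z/2.
rank ∂_2 = 20, rank ∂_3 = 0 ⇒ b_2 = 20 − 20 − 0 = 0. So H_2 ≅ 0.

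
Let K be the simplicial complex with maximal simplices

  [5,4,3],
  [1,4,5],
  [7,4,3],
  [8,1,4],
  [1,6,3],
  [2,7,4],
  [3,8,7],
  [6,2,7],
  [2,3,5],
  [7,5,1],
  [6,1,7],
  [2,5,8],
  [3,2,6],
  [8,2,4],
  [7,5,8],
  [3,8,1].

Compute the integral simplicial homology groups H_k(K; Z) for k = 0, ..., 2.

H_0 ≅ Z,  H_1 ≅ Z^2,  H_2 ≅ Z.

Fix the vertex order 1 < 2 < 3 < 4 < 5 < 6 < 7 < 8 and write every simplex with vertices in increasing order. Then dim K = 2 and the simplices of K are:

  0-simplices (8): [1], [2], [3], [4], [5], [6], [7], [8]
  1-simplices (24): (24 of them)
  2-simplices (16): [1,3,6], [1,3,8], [1,4,5], [1,4,8], [1,5,7], [1,6,7], [2,3,5], [2,3,6], [2,4,7], [2,4,8], [2,5,8], [2,6,7], [3,4,5], [3,4,7], [3,7,8], [5,7,8]

giving chain groups C_0 ≅ Z^8, C_1 ≅ Z^24, C_2 ≅ Z^16.

Boundary ∂_1: C_1 → C_0 sends each edge [p,q] (with p < q) to q − p. For instance
  ∂[1,4] = [4] − [1].
The 8×24 boundary matrix has rank 7 and Smith normal form diag(1,1,1,1,1,1,1).

Boundary ∂_2: C_2 → C_1 sends each 2-simplex [p,q,r] to [q,r] − [p,r] + [p,q]. For instance
  ∂[2,3,5] = [3,5] − [2,5] + [2,3],
  ∂[2,5,8] = [5,8] − [2,8] + [2,5].
The 24×16 boundary matrix has rank 15 and Smith normal form diag(1,1,1,1,1,1,1,1,1,1,1,1,1,1,1).

Computing H_k = (kernel of ∂_k) / (image of ∂_{k+1}):

  H_0: rank C_0 − rank ∂_1 = 8 − 7 = 1, and the invariant factors of ∂_1 are all 1, so H_0 = Z.
  H_1: rank ker ∂_1 − rank ∂_2 = (24 − 7) − 15 = 2, and the invariant factors of ∂_2 are all 1, so H_1 = Z^2.
  H_2: rank ker ∂_2 − rank ∂_3 = (16 − 15) − 0 = 1, and there is no ∂_3, so H_2 = Z.

As a check, the Euler characteristic is 8 − 24 + 16 = 0, which agrees with 1 − 2 + 1 = 0.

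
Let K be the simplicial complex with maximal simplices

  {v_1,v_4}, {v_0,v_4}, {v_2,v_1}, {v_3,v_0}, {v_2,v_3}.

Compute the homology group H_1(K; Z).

Fix the vertex order v_0 < v_1 < v_2 < v_3 < v_4 and write every simplex with vertices in increasing order. Then dim K = 1 and the simplices of K are:

  0-simplices (5): [v_0], [v_1], [v_2], [v_3], [v_4]
  1-simplices (5): [v_0,v_3], [v_0,v_4], [v_1,v_2], [v_1,v_4], [v_2,v_3]

so the chain groups are C_0 ≅ Z^5, C_1 ≅ Z^5.

∂_1: C_1 → C_0 is given by ∂[p,q] = [q] − [p].
The 5×5 boundary matrix has rank 4 and Smith normal form diag(1,1,1,1).

Computing H_k = (kernel of ∂_k) / (image of ∂_{k+1}):

  H_1: rank ker ∂_1 − rank ∂_2 = (5 − 4) − 0 = 1, and there is no ∂_2, so H_1 ≅ Z.

(K is a triangulation of the circle S^1.)

H_1 ≅ Z.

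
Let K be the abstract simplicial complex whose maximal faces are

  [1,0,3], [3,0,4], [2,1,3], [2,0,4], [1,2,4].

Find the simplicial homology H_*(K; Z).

H_0 = Z,  H_1 = Z,  H_2 = 0.

We work with the vertex ordering 0 < 1 < 2 < 3 < 4. The simplices of K, each written with vertices in increasing order, are:

  0-simplices (5): [0], [1], [2], [3], [4]
  1-simplices (10): [0,1], [0,2], [0,3], [0,4], [1,2], [1,3], [1,4], [2,3], [2,4], [3,4]
  2-simplices (5): [0,1,3], [0,2,4], [0,3,4], [1,2,3], [1,2,4]

giving chain groups C_0 ≅ Z^5, C_1 ≅ Z^10, C_2 ≅ Z^5.

The boundary map ∂_1: C_1 → C_0 sends each edge [p,q] (with p < q) to q − p. For instance
  ∂[1,2] = [2] − [1].
The resulting 5×10 matrix has rank 4, and its Smith normal form has invariant factors (1,1,1,1).

The boundary map ∂_2: C_2 → C_1 sends each 2-simplex [p,q,r] to [q,r] − [p,r] + [p,q]. For instance
  ∂[0,3,4] = [3,4] − [0,4] + [0,3],
  ∂[0,2,4] = [2,4] − [0,4] + [0,2].
The resulting 10×5 matrix has rank 5, and its Smith normal form has invariant factors (1,1,1,1,1).

From H_k ≅ ker(∂_k) / im(∂_{k+1}) we obtain:

  H_0: rank C_0 − rank ∂_1 = 5 − 4 = 1, and the invariant factors of ∂_1 are all 1, so H_0 ≅ Z.
  H_1: rank ker ∂_1 − rank ∂_2 = (10 − 4) − 5 = 1, and the invariant factors of ∂_2 are all 1, so H_1 ≅ Z.
  H_2: rank ker ∂_2 − rank ∂_3 = (5 − 5) − 0 = 0, and there is no ∂_3, so H_2 ≅ 0.

As a check, the Euler characteristic is 5 − 10 + 5 = 0, which agrees with 1 − 1 + 0 = 0.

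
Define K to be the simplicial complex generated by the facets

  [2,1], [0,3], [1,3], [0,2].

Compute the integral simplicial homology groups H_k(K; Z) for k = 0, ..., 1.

H_0 = Z,  H_1 = Z.

Take the total order 0 < 1 < 2 < 3 on the vertex set. Then K (dimension 1) consists of the simplices:

  0-simplices (4): [0], [1], [2], [3]
  1-simplices (4): [0,2], [0,3], [1,2], [1,3]

Hence C_0 ≅ Z^4, C_1 ≅ Z^4.

Boundary ∂_1: C_1 → C_0 is given by ∂[p,q] = [q] − [p]. For instance
  ∂[0,3] = [3] − [0].
The resulting 4×4 matrix has rank 3, and its Smith normal form has invariant factors (1,1,1).

Computing H_k = (kernel of ∂_k) / (image of ∂_{k+1}):

  H_0: rank C_0 − rank ∂_1 = 4 − 3 = 1, and the invariant factors of ∂_1 are all 1, so H_0 = Z.
  H_1: rank ker ∂_1 − rank ∂_2 = (4 − 3) − 0 = 1, and there is no ∂_2, so H_1 = Z.

(K is a triangulation of the circle S^1.)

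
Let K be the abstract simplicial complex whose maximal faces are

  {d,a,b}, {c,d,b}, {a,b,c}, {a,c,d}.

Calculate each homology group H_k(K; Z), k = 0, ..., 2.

We work with the vertex ordering a < b < c < d. The simplices of K, each written with vertices in increasing order, are:

  0-simplices (4): a, b, c, d
  1-simplices (6): ab, ac, ad, bc, bd, cd
  2-simplices (4): abc, abd, acd, bcd

Hence C_0 ≅ Z^4, C_1 ≅ Z^6, C_2 ≅ Z^4.

The boundary map ∂_1: C_1 → C_0 is given by ∂[p,q] = [q] − [p].
The 4×6 boundary matrix has rank 3 and Smith normal form diag(1,1,1).

∂_2: C_2 → C_1 maps a triangle to the signed sum of its edges. For instance
  ∂acd = cd − ad + ac,
  ∂abc = bc − ac + ab.
This gives a 6×4 integer matrix of rank 3; reducing to Smith normal form yields diagonal entries (1,1,1).

From H_k ≅ ker(∂_k) / im(∂_{k+1}) we obtain:

  H_0: rank C_0 − rank ∂_1 = 4 − 3 = 1, and the invariant factors of ∂_1 are all 1, so H_0 ≅ Z.
  H_1: rank ker ∂_1 − rank ∂_2 = (6 − 3) − 3 = 0, and the invariant factors of ∂_2 are all 1, so H_1 ≅ 0.
  H_2: rank ker ∂_2 − rank ∂_3 = (4 − 3) − 0 = 1, and there is no ∂_3, so H_2 ≅ Z.

(K is a triangulation of the 2-sphere S^2.)

H_0 ≅ Z,  H_1 = 0,  H_2 ≅ Z.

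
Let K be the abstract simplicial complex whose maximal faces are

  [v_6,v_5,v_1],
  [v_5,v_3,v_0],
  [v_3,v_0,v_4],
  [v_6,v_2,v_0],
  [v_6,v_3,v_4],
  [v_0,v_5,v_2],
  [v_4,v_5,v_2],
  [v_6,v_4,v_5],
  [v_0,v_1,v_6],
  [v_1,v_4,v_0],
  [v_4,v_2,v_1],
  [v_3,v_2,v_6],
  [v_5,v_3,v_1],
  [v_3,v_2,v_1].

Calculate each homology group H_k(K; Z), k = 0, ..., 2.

Fix the vertex order v_0 < v_1 < v_2 < v_3 < v_4 < v_5 < v_6 and write every simplex with vertices in increasing order. Then dim K = 2 and the simplices of K are:

  0-simplices (7): [v_0], [v_1], [v_2], [v_3], [v_4], [v_5], [v_6]
  1-simplices (21): (21 of them)
  2-simplices (14): (14 of them)

Hence C_0 ≅ Z^7, C_1 ≅ Z^21, C_2 ≅ Z^14.

The boundary map ∂_1: C_1 → C_0 sends each edge [p,q] (with p < q) to q − p.
As a 7×21 matrix over Z this has rank 6, with invariant factors (1,1,1,1,1,1).

The boundary map ∂_2: C_2 → C_1 maps a triangle to the signed sum of its edges. For instance
  ∂[v_1,v_5,v_6] = [v_5,v_6] − [v_1,v_6] + [v_1,v_5],
  ∂[v_0,v_3,v_5] = [v_3,v_5] − [v_0,v_5] + [v_0,v_3].
The 21×14 boundary matrix has rank 13 and Smith normal form diag(1,1,1,1,1,1,1,1,1,1,1,1,1).

Computing H_k = (kernel of ∂_k) / (image of ∂_{k+1}):

  H_0: rank C_0 − rank ∂_1 = 7 − 6 = 1, and the invariant factors of ∂_1 are all 1, so H_0 ≅ Z.
  H_1: rank ker ∂_1 − rank ∂_2 = (21 − 6) − 13 = 2, and the invariant factors of ∂_2 are all 1, so H_1 ≅ Z^2.
  H_2: rank ker ∂_2 − rank ∂_3 = (14 − 13) − 0 = 1, and there is no ∂_3, so H_2 ≅ Z.

As a check, the Euler characteristic is 7 − 21 + 14 = 0, which agrees with 1 − 2 + 1 = 0.

H_0 = Z,  H_1 = Z^2,  H_2 = Z.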